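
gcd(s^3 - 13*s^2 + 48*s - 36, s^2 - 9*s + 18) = s - 6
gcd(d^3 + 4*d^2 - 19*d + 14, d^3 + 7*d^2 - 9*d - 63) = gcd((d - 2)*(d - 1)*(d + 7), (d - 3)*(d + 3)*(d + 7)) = d + 7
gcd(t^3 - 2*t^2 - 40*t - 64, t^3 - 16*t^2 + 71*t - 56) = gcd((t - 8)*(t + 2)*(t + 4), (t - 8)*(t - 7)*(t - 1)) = t - 8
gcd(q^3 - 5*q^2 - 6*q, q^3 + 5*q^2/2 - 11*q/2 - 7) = q + 1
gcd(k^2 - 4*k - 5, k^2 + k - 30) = k - 5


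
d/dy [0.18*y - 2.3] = 0.180000000000000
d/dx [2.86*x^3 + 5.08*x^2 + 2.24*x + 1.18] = 8.58*x^2 + 10.16*x + 2.24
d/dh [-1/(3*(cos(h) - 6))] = -sin(h)/(3*(cos(h) - 6)^2)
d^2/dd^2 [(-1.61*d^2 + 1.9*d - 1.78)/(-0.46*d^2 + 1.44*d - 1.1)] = (1.328848*d^3 - 2.628072*d^2 - 1.306032*d + 3.457656)/(0.097336*d^6 - 0.914112*d^5 + 3.559848*d^4 - 7.357824*d^3 + 8.51268*d^2 - 5.2272*d + 1.331)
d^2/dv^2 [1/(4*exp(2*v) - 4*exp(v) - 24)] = ((1 - 4*exp(v))*(-exp(2*v) + exp(v) + 6) - 2*(2*exp(v) - 1)^2*exp(v))*exp(v)/(4*(-exp(2*v) + exp(v) + 6)^3)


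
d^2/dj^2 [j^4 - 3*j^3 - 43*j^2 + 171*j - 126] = 12*j^2 - 18*j - 86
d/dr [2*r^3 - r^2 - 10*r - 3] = 6*r^2 - 2*r - 10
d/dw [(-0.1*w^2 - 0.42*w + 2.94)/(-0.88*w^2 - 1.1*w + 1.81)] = (-0.2596*w^2 + 4.8124*w + 2.4738)/(0.7744*w^4 + 1.936*w^3 - 1.9756*w^2 - 3.982*w + 3.2761)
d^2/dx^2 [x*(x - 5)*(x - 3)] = 6*x - 16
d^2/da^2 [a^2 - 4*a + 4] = 2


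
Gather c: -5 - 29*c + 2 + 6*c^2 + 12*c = 6*c^2 - 17*c - 3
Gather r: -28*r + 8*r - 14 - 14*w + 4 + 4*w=-20*r - 10*w - 10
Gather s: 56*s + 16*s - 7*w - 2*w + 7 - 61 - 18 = 72*s - 9*w - 72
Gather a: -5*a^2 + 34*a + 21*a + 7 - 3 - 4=-5*a^2 + 55*a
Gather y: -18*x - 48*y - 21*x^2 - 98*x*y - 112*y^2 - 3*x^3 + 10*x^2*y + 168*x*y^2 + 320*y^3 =-3*x^3 - 21*x^2 - 18*x + 320*y^3 + y^2*(168*x - 112) + y*(10*x^2 - 98*x - 48)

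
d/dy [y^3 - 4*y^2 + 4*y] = 3*y^2 - 8*y + 4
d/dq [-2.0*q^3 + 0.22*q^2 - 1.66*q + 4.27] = -6.0*q^2 + 0.44*q - 1.66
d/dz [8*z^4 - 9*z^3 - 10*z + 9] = 32*z^3 - 27*z^2 - 10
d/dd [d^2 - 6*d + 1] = 2*d - 6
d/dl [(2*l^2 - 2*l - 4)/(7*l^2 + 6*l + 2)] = 2*(13*l^2 + 32*l + 10)/(49*l^4 + 84*l^3 + 64*l^2 + 24*l + 4)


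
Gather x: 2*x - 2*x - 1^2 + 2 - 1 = 0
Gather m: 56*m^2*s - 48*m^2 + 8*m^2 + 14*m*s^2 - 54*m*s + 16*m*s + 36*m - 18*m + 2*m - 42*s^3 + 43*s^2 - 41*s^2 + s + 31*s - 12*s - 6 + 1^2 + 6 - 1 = m^2*(56*s - 40) + m*(14*s^2 - 38*s + 20) - 42*s^3 + 2*s^2 + 20*s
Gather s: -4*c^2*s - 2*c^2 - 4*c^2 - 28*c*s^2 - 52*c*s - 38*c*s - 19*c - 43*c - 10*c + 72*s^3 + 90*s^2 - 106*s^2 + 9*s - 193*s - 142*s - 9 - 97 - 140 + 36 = -6*c^2 - 72*c + 72*s^3 + s^2*(-28*c - 16) + s*(-4*c^2 - 90*c - 326) - 210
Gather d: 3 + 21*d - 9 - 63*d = -42*d - 6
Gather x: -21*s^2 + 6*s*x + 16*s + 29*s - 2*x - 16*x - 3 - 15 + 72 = -21*s^2 + 45*s + x*(6*s - 18) + 54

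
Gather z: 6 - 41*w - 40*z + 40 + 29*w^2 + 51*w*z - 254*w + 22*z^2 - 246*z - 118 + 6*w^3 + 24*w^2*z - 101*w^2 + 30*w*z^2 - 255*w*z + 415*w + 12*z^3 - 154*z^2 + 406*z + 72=6*w^3 - 72*w^2 + 120*w + 12*z^3 + z^2*(30*w - 132) + z*(24*w^2 - 204*w + 120)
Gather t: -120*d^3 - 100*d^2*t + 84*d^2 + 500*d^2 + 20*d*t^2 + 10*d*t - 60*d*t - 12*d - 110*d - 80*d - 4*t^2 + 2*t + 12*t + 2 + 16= -120*d^3 + 584*d^2 - 202*d + t^2*(20*d - 4) + t*(-100*d^2 - 50*d + 14) + 18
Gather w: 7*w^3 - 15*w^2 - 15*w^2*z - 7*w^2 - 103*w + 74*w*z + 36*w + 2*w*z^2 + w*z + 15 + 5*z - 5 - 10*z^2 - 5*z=7*w^3 + w^2*(-15*z - 22) + w*(2*z^2 + 75*z - 67) - 10*z^2 + 10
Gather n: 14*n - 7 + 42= 14*n + 35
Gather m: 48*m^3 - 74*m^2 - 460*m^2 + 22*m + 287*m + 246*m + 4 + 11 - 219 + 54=48*m^3 - 534*m^2 + 555*m - 150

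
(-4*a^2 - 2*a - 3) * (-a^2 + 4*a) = 4*a^4 - 14*a^3 - 5*a^2 - 12*a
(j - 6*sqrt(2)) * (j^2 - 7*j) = j^3 - 6*sqrt(2)*j^2 - 7*j^2 + 42*sqrt(2)*j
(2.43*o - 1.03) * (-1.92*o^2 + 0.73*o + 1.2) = -4.6656*o^3 + 3.7515*o^2 + 2.1641*o - 1.236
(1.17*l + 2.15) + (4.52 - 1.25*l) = 6.67 - 0.0800000000000001*l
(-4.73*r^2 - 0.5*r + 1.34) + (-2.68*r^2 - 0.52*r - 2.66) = -7.41*r^2 - 1.02*r - 1.32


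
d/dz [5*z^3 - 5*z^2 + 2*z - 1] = 15*z^2 - 10*z + 2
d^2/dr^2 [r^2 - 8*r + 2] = 2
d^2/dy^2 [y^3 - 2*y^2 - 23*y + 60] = 6*y - 4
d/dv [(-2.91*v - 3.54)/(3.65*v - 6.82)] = (119.60028*v - 223.472304)/(3.65*v - 6.82)^3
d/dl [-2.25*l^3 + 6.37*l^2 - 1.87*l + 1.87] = -6.75*l^2 + 12.74*l - 1.87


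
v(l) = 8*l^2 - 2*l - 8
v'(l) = 16*l - 2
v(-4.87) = 191.48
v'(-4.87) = -79.92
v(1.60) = 9.28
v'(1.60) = 23.60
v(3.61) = 89.04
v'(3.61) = 55.76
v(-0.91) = 0.44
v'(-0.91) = -16.56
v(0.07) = -8.10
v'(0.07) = -0.88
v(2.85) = 51.28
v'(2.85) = 43.60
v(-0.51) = -4.90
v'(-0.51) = -10.16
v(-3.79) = 114.49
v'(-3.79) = -62.64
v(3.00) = 58.00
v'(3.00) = 46.00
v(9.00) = 622.00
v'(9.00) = 142.00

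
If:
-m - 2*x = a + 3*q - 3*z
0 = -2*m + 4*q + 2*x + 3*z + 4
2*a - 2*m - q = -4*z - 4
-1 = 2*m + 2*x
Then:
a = 25*z/28 + 1/28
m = 61*z/28 + 45/28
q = 10*z/7 + 6/7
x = -61*z/28 - 59/28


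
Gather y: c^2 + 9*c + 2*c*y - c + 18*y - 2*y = c^2 + 8*c + y*(2*c + 16)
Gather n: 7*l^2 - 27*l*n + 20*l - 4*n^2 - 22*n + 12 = 7*l^2 + 20*l - 4*n^2 + n*(-27*l - 22) + 12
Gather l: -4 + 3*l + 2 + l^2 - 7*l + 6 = l^2 - 4*l + 4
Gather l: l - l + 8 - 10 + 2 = 0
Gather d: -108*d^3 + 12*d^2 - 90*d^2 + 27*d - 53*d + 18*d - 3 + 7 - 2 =-108*d^3 - 78*d^2 - 8*d + 2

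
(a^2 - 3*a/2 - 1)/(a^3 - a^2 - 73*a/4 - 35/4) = 2*(a - 2)/(2*a^2 - 3*a - 35)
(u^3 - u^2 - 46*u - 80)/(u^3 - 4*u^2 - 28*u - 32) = (u + 5)/(u + 2)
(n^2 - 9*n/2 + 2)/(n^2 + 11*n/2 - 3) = (n - 4)/(n + 6)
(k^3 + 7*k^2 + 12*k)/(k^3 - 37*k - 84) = k/(k - 7)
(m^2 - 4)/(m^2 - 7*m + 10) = (m + 2)/(m - 5)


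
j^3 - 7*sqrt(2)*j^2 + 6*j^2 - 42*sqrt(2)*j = j*(j + 6)*(j - 7*sqrt(2))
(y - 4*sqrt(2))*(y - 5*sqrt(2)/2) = y^2 - 13*sqrt(2)*y/2 + 20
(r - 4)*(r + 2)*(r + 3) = r^3 + r^2 - 14*r - 24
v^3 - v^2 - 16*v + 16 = (v - 4)*(v - 1)*(v + 4)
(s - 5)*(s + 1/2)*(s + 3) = s^3 - 3*s^2/2 - 16*s - 15/2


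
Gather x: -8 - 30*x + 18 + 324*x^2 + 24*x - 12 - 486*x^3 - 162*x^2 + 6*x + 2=-486*x^3 + 162*x^2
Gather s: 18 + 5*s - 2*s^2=-2*s^2 + 5*s + 18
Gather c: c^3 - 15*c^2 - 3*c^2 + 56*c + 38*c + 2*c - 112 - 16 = c^3 - 18*c^2 + 96*c - 128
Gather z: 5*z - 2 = 5*z - 2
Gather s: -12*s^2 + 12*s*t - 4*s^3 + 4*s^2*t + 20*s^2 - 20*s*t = -4*s^3 + s^2*(4*t + 8) - 8*s*t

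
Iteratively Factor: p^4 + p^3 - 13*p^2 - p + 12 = (p + 4)*(p^3 - 3*p^2 - p + 3) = (p - 3)*(p + 4)*(p^2 - 1) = (p - 3)*(p - 1)*(p + 4)*(p + 1)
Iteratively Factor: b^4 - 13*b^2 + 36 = (b + 2)*(b^3 - 2*b^2 - 9*b + 18) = (b - 2)*(b + 2)*(b^2 - 9) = (b - 2)*(b + 2)*(b + 3)*(b - 3)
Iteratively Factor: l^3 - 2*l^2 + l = (l - 1)*(l^2 - l) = l*(l - 1)*(l - 1)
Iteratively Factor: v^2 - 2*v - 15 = (v - 5)*(v + 3)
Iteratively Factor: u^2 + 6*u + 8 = (u + 2)*(u + 4)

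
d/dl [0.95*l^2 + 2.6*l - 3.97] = 1.9*l + 2.6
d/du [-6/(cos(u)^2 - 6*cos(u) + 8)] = 12*(3 - cos(u))*sin(u)/(cos(u)^2 - 6*cos(u) + 8)^2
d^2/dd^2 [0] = 0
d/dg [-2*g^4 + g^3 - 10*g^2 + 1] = g*(-8*g^2 + 3*g - 20)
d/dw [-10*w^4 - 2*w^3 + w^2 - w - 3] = -40*w^3 - 6*w^2 + 2*w - 1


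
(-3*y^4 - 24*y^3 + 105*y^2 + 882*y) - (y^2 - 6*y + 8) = -3*y^4 - 24*y^3 + 104*y^2 + 888*y - 8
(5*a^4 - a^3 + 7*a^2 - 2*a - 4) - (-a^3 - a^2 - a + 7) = 5*a^4 + 8*a^2 - a - 11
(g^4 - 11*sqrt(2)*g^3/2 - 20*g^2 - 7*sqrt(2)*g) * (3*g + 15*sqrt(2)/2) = 3*g^5 - 9*sqrt(2)*g^4 - 285*g^3/2 - 171*sqrt(2)*g^2 - 105*g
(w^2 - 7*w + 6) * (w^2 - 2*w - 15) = w^4 - 9*w^3 + 5*w^2 + 93*w - 90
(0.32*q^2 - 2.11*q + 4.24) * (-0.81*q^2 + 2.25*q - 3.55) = -0.2592*q^4 + 2.4291*q^3 - 9.3179*q^2 + 17.0305*q - 15.052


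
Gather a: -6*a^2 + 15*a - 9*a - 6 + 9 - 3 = -6*a^2 + 6*a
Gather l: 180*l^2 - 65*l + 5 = 180*l^2 - 65*l + 5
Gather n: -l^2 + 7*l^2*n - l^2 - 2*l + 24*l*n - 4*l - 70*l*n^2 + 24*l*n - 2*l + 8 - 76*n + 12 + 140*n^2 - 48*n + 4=-2*l^2 - 8*l + n^2*(140 - 70*l) + n*(7*l^2 + 48*l - 124) + 24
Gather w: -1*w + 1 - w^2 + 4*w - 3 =-w^2 + 3*w - 2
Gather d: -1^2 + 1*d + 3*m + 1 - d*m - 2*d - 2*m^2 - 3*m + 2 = d*(-m - 1) - 2*m^2 + 2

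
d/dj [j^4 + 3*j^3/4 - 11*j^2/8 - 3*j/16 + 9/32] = 4*j^3 + 9*j^2/4 - 11*j/4 - 3/16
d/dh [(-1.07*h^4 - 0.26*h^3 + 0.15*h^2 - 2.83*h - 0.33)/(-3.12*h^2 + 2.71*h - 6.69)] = (6.6768*h^5 - 7.8879*h^4 + 27.224*h^3 - 3.2049*h^2 - 4.0662*h + 19.827)/(9.7344*h^4 - 16.9104*h^3 + 49.0897*h^2 - 36.2598*h + 44.7561)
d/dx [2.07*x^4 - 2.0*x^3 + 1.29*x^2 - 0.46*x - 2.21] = 8.28*x^3 - 6.0*x^2 + 2.58*x - 0.46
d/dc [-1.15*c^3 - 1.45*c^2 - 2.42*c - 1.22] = -3.45*c^2 - 2.9*c - 2.42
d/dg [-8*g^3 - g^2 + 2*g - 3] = -24*g^2 - 2*g + 2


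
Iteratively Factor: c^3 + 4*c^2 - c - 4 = (c + 1)*(c^2 + 3*c - 4) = (c - 1)*(c + 1)*(c + 4)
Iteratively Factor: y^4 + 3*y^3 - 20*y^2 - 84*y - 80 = (y + 2)*(y^3 + y^2 - 22*y - 40) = (y - 5)*(y + 2)*(y^2 + 6*y + 8) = (y - 5)*(y + 2)*(y + 4)*(y + 2)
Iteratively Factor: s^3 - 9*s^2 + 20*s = (s - 4)*(s^2 - 5*s) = (s - 5)*(s - 4)*(s)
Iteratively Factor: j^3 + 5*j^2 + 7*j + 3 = (j + 1)*(j^2 + 4*j + 3) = (j + 1)^2*(j + 3)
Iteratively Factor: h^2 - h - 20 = (h + 4)*(h - 5)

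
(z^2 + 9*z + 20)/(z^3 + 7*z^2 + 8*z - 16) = (z + 5)/(z^2 + 3*z - 4)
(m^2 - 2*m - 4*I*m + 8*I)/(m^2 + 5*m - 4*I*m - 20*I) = (m - 2)/(m + 5)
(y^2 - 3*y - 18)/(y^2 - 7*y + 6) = (y + 3)/(y - 1)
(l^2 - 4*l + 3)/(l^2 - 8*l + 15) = (l - 1)/(l - 5)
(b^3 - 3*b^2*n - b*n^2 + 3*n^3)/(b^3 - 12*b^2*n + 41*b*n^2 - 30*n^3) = (b^2 - 2*b*n - 3*n^2)/(b^2 - 11*b*n + 30*n^2)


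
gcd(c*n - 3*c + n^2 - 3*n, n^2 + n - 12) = n - 3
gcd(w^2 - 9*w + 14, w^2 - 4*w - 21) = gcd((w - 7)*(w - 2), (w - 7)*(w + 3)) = w - 7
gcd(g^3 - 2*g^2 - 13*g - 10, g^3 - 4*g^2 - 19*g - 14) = g^2 + 3*g + 2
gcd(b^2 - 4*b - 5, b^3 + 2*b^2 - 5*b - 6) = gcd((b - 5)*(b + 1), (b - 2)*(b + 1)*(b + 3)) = b + 1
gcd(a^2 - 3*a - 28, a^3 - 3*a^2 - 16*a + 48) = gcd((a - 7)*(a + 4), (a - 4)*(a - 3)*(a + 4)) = a + 4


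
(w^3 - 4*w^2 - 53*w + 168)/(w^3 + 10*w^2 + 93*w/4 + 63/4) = 4*(w^2 - 11*w + 24)/(4*w^2 + 12*w + 9)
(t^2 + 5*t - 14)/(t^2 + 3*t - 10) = (t + 7)/(t + 5)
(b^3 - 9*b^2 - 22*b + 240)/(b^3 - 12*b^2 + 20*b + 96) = (b + 5)/(b + 2)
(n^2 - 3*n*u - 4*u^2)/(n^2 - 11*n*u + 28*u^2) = (-n - u)/(-n + 7*u)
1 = 1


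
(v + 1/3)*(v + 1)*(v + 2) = v^3 + 10*v^2/3 + 3*v + 2/3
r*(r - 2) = r^2 - 2*r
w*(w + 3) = w^2 + 3*w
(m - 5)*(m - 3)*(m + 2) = m^3 - 6*m^2 - m + 30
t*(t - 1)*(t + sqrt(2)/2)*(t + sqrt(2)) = t^4 - t^3 + 3*sqrt(2)*t^3/2 - 3*sqrt(2)*t^2/2 + t^2 - t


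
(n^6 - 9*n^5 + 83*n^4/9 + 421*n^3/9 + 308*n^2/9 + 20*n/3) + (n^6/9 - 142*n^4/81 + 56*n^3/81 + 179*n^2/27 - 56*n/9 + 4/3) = 10*n^6/9 - 9*n^5 + 605*n^4/81 + 3845*n^3/81 + 1103*n^2/27 + 4*n/9 + 4/3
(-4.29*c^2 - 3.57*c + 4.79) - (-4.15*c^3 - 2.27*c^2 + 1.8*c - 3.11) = 4.15*c^3 - 2.02*c^2 - 5.37*c + 7.9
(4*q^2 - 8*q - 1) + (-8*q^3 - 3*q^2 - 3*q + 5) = -8*q^3 + q^2 - 11*q + 4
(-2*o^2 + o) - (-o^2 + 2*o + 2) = -o^2 - o - 2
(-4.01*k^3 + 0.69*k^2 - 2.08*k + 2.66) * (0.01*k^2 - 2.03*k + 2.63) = -0.0401*k^5 + 8.1472*k^4 - 11.9678*k^3 + 6.0637*k^2 - 10.8702*k + 6.9958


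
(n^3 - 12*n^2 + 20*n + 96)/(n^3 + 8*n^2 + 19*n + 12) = (n^3 - 12*n^2 + 20*n + 96)/(n^3 + 8*n^2 + 19*n + 12)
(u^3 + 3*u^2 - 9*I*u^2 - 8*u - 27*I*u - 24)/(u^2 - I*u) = u + 3 - 8*I - 24*I/u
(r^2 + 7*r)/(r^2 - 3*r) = (r + 7)/(r - 3)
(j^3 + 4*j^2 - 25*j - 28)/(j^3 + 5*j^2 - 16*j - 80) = (j^2 + 8*j + 7)/(j^2 + 9*j + 20)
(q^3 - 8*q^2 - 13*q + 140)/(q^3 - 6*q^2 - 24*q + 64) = (q^2 - 12*q + 35)/(q^2 - 10*q + 16)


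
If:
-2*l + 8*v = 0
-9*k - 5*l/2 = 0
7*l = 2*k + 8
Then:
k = -5/17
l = 18/17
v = 9/34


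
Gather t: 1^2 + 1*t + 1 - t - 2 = 0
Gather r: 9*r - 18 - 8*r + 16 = r - 2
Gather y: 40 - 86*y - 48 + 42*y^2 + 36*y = 42*y^2 - 50*y - 8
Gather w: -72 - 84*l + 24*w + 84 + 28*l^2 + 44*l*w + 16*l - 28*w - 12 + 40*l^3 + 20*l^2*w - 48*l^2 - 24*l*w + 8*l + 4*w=40*l^3 - 20*l^2 - 60*l + w*(20*l^2 + 20*l)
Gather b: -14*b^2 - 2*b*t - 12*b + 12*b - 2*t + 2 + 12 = -14*b^2 - 2*b*t - 2*t + 14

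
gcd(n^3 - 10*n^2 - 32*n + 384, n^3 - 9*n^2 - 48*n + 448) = n^2 - 16*n + 64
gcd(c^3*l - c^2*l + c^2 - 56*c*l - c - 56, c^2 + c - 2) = 1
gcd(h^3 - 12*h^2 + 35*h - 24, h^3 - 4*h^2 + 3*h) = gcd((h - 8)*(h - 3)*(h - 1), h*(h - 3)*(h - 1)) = h^2 - 4*h + 3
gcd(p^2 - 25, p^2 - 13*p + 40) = p - 5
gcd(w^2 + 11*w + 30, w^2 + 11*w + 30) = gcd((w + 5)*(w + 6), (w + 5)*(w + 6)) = w^2 + 11*w + 30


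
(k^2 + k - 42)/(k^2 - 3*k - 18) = (k + 7)/(k + 3)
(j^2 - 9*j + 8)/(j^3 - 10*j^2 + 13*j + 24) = (j - 1)/(j^2 - 2*j - 3)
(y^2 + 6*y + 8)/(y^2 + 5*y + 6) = (y + 4)/(y + 3)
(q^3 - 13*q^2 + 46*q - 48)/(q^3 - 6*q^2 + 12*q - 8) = (q^2 - 11*q + 24)/(q^2 - 4*q + 4)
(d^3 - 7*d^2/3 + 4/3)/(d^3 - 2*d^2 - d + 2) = (d + 2/3)/(d + 1)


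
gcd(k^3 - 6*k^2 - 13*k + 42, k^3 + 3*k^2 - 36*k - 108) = k + 3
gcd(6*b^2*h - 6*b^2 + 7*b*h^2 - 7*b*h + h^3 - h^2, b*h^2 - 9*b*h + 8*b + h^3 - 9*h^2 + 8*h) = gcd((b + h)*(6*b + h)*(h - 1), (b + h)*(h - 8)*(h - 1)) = b*h - b + h^2 - h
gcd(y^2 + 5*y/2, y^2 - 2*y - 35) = 1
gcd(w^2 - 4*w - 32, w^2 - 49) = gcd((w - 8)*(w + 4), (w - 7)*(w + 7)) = 1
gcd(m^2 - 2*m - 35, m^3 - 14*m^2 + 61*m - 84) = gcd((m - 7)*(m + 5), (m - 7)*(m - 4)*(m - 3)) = m - 7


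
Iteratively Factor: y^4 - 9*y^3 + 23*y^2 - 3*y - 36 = (y - 4)*(y^3 - 5*y^2 + 3*y + 9) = (y - 4)*(y - 3)*(y^2 - 2*y - 3) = (y - 4)*(y - 3)^2*(y + 1)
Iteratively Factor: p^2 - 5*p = (p - 5)*(p)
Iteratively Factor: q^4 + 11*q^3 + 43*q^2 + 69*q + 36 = (q + 4)*(q^3 + 7*q^2 + 15*q + 9) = (q + 3)*(q + 4)*(q^2 + 4*q + 3) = (q + 1)*(q + 3)*(q + 4)*(q + 3)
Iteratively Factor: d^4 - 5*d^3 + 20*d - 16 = (d - 4)*(d^3 - d^2 - 4*d + 4) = (d - 4)*(d + 2)*(d^2 - 3*d + 2) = (d - 4)*(d - 1)*(d + 2)*(d - 2)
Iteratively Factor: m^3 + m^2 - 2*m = (m)*(m^2 + m - 2) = m*(m - 1)*(m + 2)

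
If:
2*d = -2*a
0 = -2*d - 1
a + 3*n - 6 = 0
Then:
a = 1/2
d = -1/2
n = 11/6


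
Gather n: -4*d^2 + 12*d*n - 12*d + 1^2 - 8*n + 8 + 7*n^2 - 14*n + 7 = -4*d^2 - 12*d + 7*n^2 + n*(12*d - 22) + 16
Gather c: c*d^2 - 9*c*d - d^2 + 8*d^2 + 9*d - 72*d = c*(d^2 - 9*d) + 7*d^2 - 63*d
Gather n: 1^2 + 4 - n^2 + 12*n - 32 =-n^2 + 12*n - 27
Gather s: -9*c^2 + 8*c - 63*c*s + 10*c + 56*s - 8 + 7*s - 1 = -9*c^2 + 18*c + s*(63 - 63*c) - 9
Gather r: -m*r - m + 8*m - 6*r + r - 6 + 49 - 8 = 7*m + r*(-m - 5) + 35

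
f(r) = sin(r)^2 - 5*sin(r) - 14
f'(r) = 2*sin(r)*cos(r) - 5*cos(r)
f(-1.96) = -8.52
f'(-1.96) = 2.60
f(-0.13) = -13.34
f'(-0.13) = -5.21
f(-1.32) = -8.22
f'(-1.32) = -1.72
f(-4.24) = -17.66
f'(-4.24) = 1.46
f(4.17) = -8.98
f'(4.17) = 3.47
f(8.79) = -16.61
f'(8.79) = 3.07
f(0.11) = -14.54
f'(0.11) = -4.75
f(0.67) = -16.72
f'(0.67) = -2.95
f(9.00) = -15.89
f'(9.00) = 3.80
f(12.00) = -11.03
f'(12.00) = -5.12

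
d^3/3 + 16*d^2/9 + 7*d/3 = d*(d/3 + 1)*(d + 7/3)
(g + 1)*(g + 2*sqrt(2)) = g^2 + g + 2*sqrt(2)*g + 2*sqrt(2)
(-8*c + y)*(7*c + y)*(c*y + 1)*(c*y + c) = -56*c^4*y^2 - 56*c^4*y - c^3*y^3 - c^3*y^2 - 56*c^3*y - 56*c^3 + c^2*y^4 + c^2*y^3 - c^2*y^2 - c^2*y + c*y^3 + c*y^2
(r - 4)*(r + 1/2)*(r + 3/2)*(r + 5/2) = r^4 + r^3/2 - 49*r^2/4 - 169*r/8 - 15/2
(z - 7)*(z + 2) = z^2 - 5*z - 14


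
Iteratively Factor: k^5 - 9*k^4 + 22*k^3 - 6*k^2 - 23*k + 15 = (k - 5)*(k^4 - 4*k^3 + 2*k^2 + 4*k - 3) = (k - 5)*(k - 1)*(k^3 - 3*k^2 - k + 3) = (k - 5)*(k - 3)*(k - 1)*(k^2 - 1) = (k - 5)*(k - 3)*(k - 1)*(k + 1)*(k - 1)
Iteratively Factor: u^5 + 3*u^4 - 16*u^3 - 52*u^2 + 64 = (u - 4)*(u^4 + 7*u^3 + 12*u^2 - 4*u - 16) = (u - 4)*(u + 4)*(u^3 + 3*u^2 - 4) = (u - 4)*(u + 2)*(u + 4)*(u^2 + u - 2) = (u - 4)*(u - 1)*(u + 2)*(u + 4)*(u + 2)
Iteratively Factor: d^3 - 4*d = (d + 2)*(d^2 - 2*d) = d*(d + 2)*(d - 2)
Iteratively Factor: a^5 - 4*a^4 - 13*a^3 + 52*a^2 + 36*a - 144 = (a - 4)*(a^4 - 13*a^2 + 36) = (a - 4)*(a + 3)*(a^3 - 3*a^2 - 4*a + 12) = (a - 4)*(a + 2)*(a + 3)*(a^2 - 5*a + 6) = (a - 4)*(a - 2)*(a + 2)*(a + 3)*(a - 3)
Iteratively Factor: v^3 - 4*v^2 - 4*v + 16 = (v + 2)*(v^2 - 6*v + 8) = (v - 4)*(v + 2)*(v - 2)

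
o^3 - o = o*(o - 1)*(o + 1)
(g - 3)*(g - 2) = g^2 - 5*g + 6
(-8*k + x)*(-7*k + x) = 56*k^2 - 15*k*x + x^2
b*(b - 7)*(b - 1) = b^3 - 8*b^2 + 7*b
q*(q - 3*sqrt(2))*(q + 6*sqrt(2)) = q^3 + 3*sqrt(2)*q^2 - 36*q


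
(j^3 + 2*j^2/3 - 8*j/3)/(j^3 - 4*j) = (j - 4/3)/(j - 2)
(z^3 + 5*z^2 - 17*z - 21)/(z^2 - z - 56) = (z^2 - 2*z - 3)/(z - 8)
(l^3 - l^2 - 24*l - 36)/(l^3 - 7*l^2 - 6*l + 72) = (l + 2)/(l - 4)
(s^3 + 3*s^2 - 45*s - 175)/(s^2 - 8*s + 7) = (s^2 + 10*s + 25)/(s - 1)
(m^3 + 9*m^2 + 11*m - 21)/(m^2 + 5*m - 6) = (m^2 + 10*m + 21)/(m + 6)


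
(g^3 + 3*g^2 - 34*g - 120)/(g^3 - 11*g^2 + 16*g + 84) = (g^2 + 9*g + 20)/(g^2 - 5*g - 14)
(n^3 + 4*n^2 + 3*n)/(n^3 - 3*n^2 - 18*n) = (n + 1)/(n - 6)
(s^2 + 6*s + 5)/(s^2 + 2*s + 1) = (s + 5)/(s + 1)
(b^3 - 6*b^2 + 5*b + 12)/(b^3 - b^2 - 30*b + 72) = (b + 1)/(b + 6)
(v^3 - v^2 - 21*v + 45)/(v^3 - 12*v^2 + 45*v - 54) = (v + 5)/(v - 6)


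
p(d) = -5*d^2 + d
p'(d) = 1 - 10*d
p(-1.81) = -18.19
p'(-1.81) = 19.10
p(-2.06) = -23.28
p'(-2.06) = 21.60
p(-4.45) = -103.46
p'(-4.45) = 45.50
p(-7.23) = -268.59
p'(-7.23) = 73.30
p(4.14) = -81.56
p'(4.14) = -40.40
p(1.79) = -14.23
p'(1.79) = -16.90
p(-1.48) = -12.43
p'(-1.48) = 15.80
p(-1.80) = -18.00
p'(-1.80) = 19.00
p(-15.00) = -1140.00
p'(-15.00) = 151.00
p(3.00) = -42.00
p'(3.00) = -29.00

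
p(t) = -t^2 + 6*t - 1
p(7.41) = -11.45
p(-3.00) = -28.00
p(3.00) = 8.00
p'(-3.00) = 12.00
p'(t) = 6 - 2*t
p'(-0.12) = 6.24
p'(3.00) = 0.00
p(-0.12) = -1.73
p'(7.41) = -8.82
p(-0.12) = -1.73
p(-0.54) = -4.53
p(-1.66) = -13.72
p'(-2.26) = 10.52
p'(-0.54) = 7.08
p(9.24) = -30.94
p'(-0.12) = 6.24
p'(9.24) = -12.48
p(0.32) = 0.82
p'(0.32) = 5.36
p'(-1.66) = 9.32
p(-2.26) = -19.67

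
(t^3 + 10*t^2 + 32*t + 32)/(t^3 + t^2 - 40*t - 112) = (t + 2)/(t - 7)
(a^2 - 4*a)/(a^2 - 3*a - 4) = a/(a + 1)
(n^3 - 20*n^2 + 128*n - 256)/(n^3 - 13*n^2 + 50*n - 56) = (n^2 - 16*n + 64)/(n^2 - 9*n + 14)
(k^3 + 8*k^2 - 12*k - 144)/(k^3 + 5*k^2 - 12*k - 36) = (k^2 + 2*k - 24)/(k^2 - k - 6)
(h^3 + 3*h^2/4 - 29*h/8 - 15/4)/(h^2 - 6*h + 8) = (8*h^2 + 22*h + 15)/(8*(h - 4))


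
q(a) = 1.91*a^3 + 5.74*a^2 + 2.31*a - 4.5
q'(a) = 5.73*a^2 + 11.48*a + 2.31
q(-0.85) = -3.49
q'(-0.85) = -3.31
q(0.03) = -4.43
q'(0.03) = 2.66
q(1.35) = 13.78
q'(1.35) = 28.25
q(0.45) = -2.12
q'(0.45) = 8.64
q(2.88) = 95.39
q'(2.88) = 82.90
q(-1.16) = -2.44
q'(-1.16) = -3.30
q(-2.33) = -2.88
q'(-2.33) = 6.67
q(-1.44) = -1.63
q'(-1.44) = -2.34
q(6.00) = 628.56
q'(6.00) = 277.47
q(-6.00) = -224.28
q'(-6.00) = 139.71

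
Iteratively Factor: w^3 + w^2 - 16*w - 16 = (w - 4)*(w^2 + 5*w + 4) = (w - 4)*(w + 4)*(w + 1)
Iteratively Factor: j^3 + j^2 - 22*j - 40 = (j - 5)*(j^2 + 6*j + 8) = (j - 5)*(j + 2)*(j + 4)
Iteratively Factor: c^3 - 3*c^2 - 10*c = (c - 5)*(c^2 + 2*c) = (c - 5)*(c + 2)*(c)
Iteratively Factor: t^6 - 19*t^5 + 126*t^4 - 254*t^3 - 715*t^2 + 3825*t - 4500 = (t - 5)*(t^5 - 14*t^4 + 56*t^3 + 26*t^2 - 585*t + 900) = (t - 5)^2*(t^4 - 9*t^3 + 11*t^2 + 81*t - 180) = (t - 5)^2*(t - 3)*(t^3 - 6*t^2 - 7*t + 60) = (t - 5)^2*(t - 4)*(t - 3)*(t^2 - 2*t - 15) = (t - 5)^3*(t - 4)*(t - 3)*(t + 3)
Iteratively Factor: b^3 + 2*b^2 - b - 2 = (b - 1)*(b^2 + 3*b + 2) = (b - 1)*(b + 2)*(b + 1)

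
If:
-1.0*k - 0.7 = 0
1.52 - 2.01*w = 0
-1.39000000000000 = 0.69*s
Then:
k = -0.70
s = -2.01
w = 0.76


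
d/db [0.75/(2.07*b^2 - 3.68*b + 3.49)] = (2.76 - 3.105*b)/(2.07*b^2 - 3.68*b + 3.49)^2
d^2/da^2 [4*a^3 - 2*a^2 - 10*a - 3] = 24*a - 4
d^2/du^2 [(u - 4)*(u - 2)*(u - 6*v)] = 6*u - 12*v - 12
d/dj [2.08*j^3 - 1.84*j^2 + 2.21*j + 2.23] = 6.24*j^2 - 3.68*j + 2.21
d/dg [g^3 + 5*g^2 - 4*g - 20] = 3*g^2 + 10*g - 4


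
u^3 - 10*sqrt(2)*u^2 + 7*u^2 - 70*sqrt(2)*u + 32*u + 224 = (u + 7)*(u - 8*sqrt(2))*(u - 2*sqrt(2))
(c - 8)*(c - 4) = c^2 - 12*c + 32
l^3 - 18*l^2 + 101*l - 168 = (l - 8)*(l - 7)*(l - 3)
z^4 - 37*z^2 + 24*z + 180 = (z - 5)*(z - 3)*(z + 2)*(z + 6)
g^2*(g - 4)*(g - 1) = g^4 - 5*g^3 + 4*g^2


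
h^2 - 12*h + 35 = (h - 7)*(h - 5)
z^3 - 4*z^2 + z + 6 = (z - 3)*(z - 2)*(z + 1)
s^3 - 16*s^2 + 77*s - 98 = (s - 7)^2*(s - 2)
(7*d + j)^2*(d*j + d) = 49*d^3*j + 49*d^3 + 14*d^2*j^2 + 14*d^2*j + d*j^3 + d*j^2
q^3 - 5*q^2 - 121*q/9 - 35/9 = (q - 7)*(q + 1/3)*(q + 5/3)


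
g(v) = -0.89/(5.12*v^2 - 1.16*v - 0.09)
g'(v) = -0.89*(1.16 - 10.24*v)/(5.12*v^2 - 1.16*v - 0.09)^2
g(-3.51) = -0.01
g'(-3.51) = -0.01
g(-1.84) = -0.05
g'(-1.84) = -0.05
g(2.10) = -0.04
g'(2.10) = 0.05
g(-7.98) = -0.00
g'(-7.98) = -0.00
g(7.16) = -0.00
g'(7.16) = 0.00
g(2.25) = -0.04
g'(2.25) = 0.04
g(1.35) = -0.12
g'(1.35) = 0.19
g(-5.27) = -0.01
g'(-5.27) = -0.00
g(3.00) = -0.02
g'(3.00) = 0.01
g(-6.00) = -0.00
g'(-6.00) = -0.00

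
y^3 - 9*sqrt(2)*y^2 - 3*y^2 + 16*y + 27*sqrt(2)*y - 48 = (y - 3)*(y - 8*sqrt(2))*(y - sqrt(2))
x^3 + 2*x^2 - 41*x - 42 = (x - 6)*(x + 1)*(x + 7)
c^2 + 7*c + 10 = (c + 2)*(c + 5)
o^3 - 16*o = o*(o - 4)*(o + 4)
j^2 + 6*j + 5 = (j + 1)*(j + 5)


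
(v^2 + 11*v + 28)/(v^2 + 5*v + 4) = (v + 7)/(v + 1)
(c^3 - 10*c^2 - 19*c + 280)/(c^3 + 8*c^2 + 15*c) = (c^2 - 15*c + 56)/(c*(c + 3))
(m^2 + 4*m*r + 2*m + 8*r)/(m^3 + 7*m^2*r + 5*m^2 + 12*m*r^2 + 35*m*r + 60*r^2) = (m + 2)/(m^2 + 3*m*r + 5*m + 15*r)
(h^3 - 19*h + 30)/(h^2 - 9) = (h^2 + 3*h - 10)/(h + 3)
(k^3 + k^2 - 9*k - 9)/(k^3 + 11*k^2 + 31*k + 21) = (k - 3)/(k + 7)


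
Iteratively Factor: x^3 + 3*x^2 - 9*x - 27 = (x + 3)*(x^2 - 9) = (x - 3)*(x + 3)*(x + 3)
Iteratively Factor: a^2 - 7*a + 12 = (a - 3)*(a - 4)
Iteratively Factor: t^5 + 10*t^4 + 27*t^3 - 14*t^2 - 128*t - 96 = (t - 2)*(t^4 + 12*t^3 + 51*t^2 + 88*t + 48) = (t - 2)*(t + 4)*(t^3 + 8*t^2 + 19*t + 12) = (t - 2)*(t + 4)^2*(t^2 + 4*t + 3) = (t - 2)*(t + 3)*(t + 4)^2*(t + 1)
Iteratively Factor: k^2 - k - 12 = (k - 4)*(k + 3)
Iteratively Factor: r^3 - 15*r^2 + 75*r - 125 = (r - 5)*(r^2 - 10*r + 25) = (r - 5)^2*(r - 5)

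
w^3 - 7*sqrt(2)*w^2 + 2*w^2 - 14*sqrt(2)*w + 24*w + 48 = (w + 2)*(w - 4*sqrt(2))*(w - 3*sqrt(2))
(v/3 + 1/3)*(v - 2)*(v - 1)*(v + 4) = v^4/3 + 2*v^3/3 - 3*v^2 - 2*v/3 + 8/3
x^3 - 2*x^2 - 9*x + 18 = (x - 3)*(x - 2)*(x + 3)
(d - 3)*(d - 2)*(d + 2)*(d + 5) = d^4 + 2*d^3 - 19*d^2 - 8*d + 60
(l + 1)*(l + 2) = l^2 + 3*l + 2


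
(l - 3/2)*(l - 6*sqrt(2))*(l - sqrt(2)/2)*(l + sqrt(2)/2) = l^4 - 6*sqrt(2)*l^3 - 3*l^3/2 - l^2/2 + 9*sqrt(2)*l^2 + 3*l/4 + 3*sqrt(2)*l - 9*sqrt(2)/2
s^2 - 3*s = s*(s - 3)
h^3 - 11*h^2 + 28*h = h*(h - 7)*(h - 4)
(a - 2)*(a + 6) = a^2 + 4*a - 12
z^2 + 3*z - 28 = (z - 4)*(z + 7)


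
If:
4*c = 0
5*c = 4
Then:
No Solution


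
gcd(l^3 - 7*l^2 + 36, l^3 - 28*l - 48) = l^2 - 4*l - 12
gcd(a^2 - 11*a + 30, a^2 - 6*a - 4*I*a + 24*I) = a - 6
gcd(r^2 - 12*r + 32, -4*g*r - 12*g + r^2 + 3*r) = 1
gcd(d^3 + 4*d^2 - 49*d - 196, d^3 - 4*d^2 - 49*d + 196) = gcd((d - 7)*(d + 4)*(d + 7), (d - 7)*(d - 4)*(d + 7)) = d^2 - 49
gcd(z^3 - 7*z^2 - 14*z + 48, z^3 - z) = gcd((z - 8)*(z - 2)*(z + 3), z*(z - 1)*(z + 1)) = 1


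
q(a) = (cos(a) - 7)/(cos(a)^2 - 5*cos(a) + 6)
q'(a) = (2*sin(a)*cos(a) - 5*sin(a))*(cos(a) - 7)/(cos(a)^2 - 5*cos(a) + 6)^2 - sin(a)/(cos(a)^2 - 5*cos(a) + 6)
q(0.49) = -2.58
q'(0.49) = 1.46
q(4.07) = -0.81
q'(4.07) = -0.35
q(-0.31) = -2.82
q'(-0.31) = -1.10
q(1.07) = -1.70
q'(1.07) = 1.35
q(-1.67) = -1.09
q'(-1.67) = -0.71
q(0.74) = -2.19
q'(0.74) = 1.59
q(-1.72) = -1.06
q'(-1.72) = -0.67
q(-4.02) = -0.80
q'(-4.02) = 0.32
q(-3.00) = -0.67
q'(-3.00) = -0.04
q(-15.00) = -0.75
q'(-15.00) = -0.24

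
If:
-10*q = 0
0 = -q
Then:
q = 0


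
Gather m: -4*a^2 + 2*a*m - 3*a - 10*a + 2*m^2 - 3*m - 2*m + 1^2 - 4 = -4*a^2 - 13*a + 2*m^2 + m*(2*a - 5) - 3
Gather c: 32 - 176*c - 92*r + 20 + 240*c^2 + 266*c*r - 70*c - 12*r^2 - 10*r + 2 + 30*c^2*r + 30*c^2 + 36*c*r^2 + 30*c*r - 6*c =c^2*(30*r + 270) + c*(36*r^2 + 296*r - 252) - 12*r^2 - 102*r + 54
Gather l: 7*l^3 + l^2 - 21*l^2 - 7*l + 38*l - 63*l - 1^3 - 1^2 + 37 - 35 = 7*l^3 - 20*l^2 - 32*l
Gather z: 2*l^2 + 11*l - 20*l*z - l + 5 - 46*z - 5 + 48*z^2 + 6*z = 2*l^2 + 10*l + 48*z^2 + z*(-20*l - 40)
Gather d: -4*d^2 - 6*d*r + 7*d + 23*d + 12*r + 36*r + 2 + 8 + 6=-4*d^2 + d*(30 - 6*r) + 48*r + 16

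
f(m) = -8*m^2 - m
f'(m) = -16*m - 1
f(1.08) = -10.41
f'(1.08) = -18.28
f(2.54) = -54.15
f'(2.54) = -41.64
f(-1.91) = -27.27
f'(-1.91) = 29.56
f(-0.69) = -3.12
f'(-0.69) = 10.04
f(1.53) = -20.26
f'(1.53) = -25.48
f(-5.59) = -244.39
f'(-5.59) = 88.44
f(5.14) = -216.50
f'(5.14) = -83.24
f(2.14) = -38.78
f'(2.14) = -35.24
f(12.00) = -1164.00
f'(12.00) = -193.00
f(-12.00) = -1140.00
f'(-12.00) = 191.00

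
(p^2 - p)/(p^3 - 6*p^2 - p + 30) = p*(p - 1)/(p^3 - 6*p^2 - p + 30)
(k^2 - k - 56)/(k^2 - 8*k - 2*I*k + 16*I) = (k + 7)/(k - 2*I)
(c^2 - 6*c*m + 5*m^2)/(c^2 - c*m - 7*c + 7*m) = (c - 5*m)/(c - 7)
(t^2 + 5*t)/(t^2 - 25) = t/(t - 5)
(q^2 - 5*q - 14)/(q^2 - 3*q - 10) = (q - 7)/(q - 5)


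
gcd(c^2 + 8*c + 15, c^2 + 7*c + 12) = c + 3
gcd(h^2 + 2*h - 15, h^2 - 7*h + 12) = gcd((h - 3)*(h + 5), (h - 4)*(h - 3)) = h - 3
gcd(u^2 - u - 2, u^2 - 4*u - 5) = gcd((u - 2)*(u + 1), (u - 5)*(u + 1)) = u + 1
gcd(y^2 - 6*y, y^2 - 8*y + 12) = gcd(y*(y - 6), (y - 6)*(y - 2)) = y - 6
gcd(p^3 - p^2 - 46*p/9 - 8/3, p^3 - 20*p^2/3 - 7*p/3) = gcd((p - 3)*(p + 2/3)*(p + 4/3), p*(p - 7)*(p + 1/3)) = 1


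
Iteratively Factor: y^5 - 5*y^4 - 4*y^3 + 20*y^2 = (y - 5)*(y^4 - 4*y^2) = y*(y - 5)*(y^3 - 4*y) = y^2*(y - 5)*(y^2 - 4) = y^2*(y - 5)*(y - 2)*(y + 2)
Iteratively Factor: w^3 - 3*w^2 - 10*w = (w + 2)*(w^2 - 5*w) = (w - 5)*(w + 2)*(w)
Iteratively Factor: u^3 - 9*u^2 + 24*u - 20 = (u - 5)*(u^2 - 4*u + 4) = (u - 5)*(u - 2)*(u - 2)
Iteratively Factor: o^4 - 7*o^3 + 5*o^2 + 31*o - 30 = (o - 1)*(o^3 - 6*o^2 - o + 30) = (o - 1)*(o + 2)*(o^2 - 8*o + 15) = (o - 5)*(o - 1)*(o + 2)*(o - 3)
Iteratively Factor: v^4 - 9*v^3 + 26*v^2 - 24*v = (v - 4)*(v^3 - 5*v^2 + 6*v) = (v - 4)*(v - 3)*(v^2 - 2*v) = (v - 4)*(v - 3)*(v - 2)*(v)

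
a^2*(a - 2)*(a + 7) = a^4 + 5*a^3 - 14*a^2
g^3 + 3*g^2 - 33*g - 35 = (g - 5)*(g + 1)*(g + 7)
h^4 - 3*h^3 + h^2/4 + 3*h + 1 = (h - 2)^2*(h + 1/2)^2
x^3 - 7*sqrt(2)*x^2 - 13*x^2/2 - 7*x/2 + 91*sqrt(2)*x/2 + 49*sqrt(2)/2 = (x - 7)*(x + 1/2)*(x - 7*sqrt(2))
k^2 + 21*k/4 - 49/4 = (k - 7/4)*(k + 7)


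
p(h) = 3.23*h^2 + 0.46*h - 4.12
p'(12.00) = 77.98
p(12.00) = 466.52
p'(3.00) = 19.84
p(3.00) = 26.33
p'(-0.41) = -2.19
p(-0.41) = -3.77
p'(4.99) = 32.70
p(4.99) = 78.60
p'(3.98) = 26.17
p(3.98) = 48.88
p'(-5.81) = -37.07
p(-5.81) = 102.24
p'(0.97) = 6.73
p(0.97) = -0.63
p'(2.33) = 15.51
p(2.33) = 14.49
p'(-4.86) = -30.94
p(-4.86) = 69.94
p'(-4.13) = -26.22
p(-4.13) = 49.07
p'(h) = 6.46*h + 0.46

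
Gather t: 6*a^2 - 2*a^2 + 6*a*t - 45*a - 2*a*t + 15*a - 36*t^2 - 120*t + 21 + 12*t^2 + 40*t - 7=4*a^2 - 30*a - 24*t^2 + t*(4*a - 80) + 14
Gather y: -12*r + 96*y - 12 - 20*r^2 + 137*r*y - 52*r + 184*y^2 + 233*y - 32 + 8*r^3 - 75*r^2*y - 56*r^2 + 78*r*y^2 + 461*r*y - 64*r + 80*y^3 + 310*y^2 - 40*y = 8*r^3 - 76*r^2 - 128*r + 80*y^3 + y^2*(78*r + 494) + y*(-75*r^2 + 598*r + 289) - 44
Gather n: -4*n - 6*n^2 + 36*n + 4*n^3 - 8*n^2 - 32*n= 4*n^3 - 14*n^2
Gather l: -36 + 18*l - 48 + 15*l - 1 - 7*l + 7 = 26*l - 78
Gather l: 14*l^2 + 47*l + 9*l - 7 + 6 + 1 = 14*l^2 + 56*l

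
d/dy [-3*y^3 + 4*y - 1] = 4 - 9*y^2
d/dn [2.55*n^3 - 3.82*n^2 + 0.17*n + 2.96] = 7.65*n^2 - 7.64*n + 0.17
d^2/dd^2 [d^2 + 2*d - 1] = 2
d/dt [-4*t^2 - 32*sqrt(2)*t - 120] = -8*t - 32*sqrt(2)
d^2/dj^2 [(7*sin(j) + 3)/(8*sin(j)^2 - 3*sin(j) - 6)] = (448*sin(j)^5 + 936*sin(j)^4 + 904*sin(j)^3 - 675*sin(j)^2 - 1386*sin(j) - 90)/(-8*sin(j)^2 + 3*sin(j) + 6)^3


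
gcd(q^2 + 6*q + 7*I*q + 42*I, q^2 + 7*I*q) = q + 7*I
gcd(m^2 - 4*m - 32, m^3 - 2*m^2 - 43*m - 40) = m - 8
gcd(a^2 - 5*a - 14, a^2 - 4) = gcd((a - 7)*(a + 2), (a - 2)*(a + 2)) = a + 2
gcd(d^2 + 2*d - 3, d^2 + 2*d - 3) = d^2 + 2*d - 3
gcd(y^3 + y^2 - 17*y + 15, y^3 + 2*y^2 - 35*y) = 1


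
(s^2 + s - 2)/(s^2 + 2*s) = (s - 1)/s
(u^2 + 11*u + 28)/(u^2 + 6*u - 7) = (u + 4)/(u - 1)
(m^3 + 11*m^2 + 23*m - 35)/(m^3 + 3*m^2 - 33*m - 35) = (m^2 + 4*m - 5)/(m^2 - 4*m - 5)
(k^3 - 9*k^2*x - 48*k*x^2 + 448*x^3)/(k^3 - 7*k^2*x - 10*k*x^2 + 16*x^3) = (-k^2 + k*x + 56*x^2)/(-k^2 - k*x + 2*x^2)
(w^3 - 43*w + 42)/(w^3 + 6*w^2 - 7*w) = (w - 6)/w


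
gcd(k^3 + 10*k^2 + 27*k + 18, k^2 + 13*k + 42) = k + 6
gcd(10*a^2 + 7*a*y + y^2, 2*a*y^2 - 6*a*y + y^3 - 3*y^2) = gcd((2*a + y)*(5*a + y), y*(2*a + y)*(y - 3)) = 2*a + y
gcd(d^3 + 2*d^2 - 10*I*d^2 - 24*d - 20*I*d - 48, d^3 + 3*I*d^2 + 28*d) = d - 4*I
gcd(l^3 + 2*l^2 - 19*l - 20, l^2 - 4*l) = l - 4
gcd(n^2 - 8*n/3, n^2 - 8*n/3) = n^2 - 8*n/3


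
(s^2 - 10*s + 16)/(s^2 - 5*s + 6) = (s - 8)/(s - 3)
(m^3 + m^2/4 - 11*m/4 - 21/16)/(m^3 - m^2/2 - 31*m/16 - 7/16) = (4*m^2 + 8*m + 3)/(4*m^2 + 5*m + 1)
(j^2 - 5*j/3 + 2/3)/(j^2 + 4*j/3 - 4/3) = (j - 1)/(j + 2)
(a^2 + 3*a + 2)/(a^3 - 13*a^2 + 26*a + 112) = (a + 1)/(a^2 - 15*a + 56)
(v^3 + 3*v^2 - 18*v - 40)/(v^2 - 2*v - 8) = v + 5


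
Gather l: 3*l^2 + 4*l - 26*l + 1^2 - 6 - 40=3*l^2 - 22*l - 45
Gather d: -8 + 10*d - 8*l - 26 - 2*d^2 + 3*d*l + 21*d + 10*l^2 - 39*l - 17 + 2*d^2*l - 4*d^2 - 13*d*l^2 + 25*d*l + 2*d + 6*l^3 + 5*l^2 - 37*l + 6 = d^2*(2*l - 6) + d*(-13*l^2 + 28*l + 33) + 6*l^3 + 15*l^2 - 84*l - 45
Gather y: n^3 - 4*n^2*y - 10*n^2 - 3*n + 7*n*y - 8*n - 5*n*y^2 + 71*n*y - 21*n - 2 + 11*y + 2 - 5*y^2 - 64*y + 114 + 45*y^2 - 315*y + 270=n^3 - 10*n^2 - 32*n + y^2*(40 - 5*n) + y*(-4*n^2 + 78*n - 368) + 384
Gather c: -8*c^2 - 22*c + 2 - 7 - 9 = -8*c^2 - 22*c - 14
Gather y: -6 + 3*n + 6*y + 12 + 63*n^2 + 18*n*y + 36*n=63*n^2 + 39*n + y*(18*n + 6) + 6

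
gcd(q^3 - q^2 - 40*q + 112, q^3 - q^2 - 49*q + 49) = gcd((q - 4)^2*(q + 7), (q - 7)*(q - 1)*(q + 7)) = q + 7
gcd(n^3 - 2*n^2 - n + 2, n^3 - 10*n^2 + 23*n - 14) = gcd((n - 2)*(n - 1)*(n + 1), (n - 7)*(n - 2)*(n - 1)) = n^2 - 3*n + 2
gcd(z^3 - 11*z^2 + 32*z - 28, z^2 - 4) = z - 2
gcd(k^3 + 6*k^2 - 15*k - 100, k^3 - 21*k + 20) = k^2 + k - 20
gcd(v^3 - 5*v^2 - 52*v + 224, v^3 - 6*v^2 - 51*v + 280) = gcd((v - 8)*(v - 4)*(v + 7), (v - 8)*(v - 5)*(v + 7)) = v^2 - v - 56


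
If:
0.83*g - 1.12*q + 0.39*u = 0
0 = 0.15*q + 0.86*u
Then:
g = -8.20642570281125*u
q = -5.73333333333333*u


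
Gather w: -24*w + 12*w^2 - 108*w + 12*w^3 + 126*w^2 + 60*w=12*w^3 + 138*w^2 - 72*w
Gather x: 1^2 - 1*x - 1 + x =0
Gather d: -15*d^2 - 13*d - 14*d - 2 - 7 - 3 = -15*d^2 - 27*d - 12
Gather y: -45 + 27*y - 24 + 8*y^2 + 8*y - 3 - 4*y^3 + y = -4*y^3 + 8*y^2 + 36*y - 72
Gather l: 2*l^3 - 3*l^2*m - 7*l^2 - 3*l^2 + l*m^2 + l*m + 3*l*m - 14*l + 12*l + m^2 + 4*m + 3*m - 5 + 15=2*l^3 + l^2*(-3*m - 10) + l*(m^2 + 4*m - 2) + m^2 + 7*m + 10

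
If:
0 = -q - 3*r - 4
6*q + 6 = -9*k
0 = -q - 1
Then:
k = 0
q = -1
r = -1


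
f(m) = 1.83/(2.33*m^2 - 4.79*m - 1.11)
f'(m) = 1.83*(4.79 - 4.66*m)/(2.33*m^2 - 4.79*m - 1.11)^2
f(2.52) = 1.13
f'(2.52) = -4.87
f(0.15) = -1.03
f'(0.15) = 2.37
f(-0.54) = 0.85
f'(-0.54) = 2.88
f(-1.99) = 0.10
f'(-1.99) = 0.08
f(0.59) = -0.59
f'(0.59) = 0.38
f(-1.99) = 0.10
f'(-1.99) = 0.08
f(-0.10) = -3.01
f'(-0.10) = 26.05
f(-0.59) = 0.72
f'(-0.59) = 2.16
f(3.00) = 0.33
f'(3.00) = -0.56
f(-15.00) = 0.00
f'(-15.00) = 0.00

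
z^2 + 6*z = z*(z + 6)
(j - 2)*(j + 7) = j^2 + 5*j - 14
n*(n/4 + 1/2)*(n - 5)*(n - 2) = n^4/4 - 5*n^3/4 - n^2 + 5*n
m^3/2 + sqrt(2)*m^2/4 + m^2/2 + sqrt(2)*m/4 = m*(m/2 + 1/2)*(m + sqrt(2)/2)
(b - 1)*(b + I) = b^2 - b + I*b - I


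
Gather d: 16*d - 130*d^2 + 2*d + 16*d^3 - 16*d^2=16*d^3 - 146*d^2 + 18*d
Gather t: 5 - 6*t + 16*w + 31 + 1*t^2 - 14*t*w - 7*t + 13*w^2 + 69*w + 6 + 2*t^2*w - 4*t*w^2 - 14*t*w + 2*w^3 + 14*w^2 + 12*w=t^2*(2*w + 1) + t*(-4*w^2 - 28*w - 13) + 2*w^3 + 27*w^2 + 97*w + 42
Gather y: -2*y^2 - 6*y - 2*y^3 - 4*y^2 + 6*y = -2*y^3 - 6*y^2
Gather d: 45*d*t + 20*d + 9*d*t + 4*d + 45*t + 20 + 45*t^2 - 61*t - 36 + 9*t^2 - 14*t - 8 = d*(54*t + 24) + 54*t^2 - 30*t - 24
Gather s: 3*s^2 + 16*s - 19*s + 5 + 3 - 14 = 3*s^2 - 3*s - 6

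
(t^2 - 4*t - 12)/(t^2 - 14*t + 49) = (t^2 - 4*t - 12)/(t^2 - 14*t + 49)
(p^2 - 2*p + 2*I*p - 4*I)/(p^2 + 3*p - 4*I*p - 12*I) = (p^2 + 2*p*(-1 + I) - 4*I)/(p^2 + p*(3 - 4*I) - 12*I)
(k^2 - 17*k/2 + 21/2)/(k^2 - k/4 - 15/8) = 4*(k - 7)/(4*k + 5)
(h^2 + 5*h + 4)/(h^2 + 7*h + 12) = (h + 1)/(h + 3)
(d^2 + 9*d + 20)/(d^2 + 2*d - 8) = (d + 5)/(d - 2)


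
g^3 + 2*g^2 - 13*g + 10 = (g - 2)*(g - 1)*(g + 5)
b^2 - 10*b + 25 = (b - 5)^2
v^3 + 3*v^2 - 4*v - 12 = (v - 2)*(v + 2)*(v + 3)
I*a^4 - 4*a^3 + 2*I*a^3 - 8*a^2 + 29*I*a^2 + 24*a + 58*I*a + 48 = (a + 2)*(a - 3*I)*(a + 8*I)*(I*a + 1)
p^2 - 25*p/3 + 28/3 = (p - 7)*(p - 4/3)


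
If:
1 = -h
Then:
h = -1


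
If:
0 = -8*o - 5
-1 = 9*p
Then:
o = -5/8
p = -1/9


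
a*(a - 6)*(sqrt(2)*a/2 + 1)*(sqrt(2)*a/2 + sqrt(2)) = a^4/2 - 2*a^3 + sqrt(2)*a^3/2 - 6*a^2 - 2*sqrt(2)*a^2 - 6*sqrt(2)*a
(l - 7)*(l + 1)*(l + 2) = l^3 - 4*l^2 - 19*l - 14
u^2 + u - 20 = (u - 4)*(u + 5)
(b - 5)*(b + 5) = b^2 - 25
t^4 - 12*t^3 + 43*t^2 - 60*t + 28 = (t - 7)*(t - 2)^2*(t - 1)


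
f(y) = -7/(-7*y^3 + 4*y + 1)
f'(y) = -7*(21*y^2 - 4)/(-7*y^3 + 4*y + 1)^2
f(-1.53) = -0.35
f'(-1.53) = -0.79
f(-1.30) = -0.63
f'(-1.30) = -1.76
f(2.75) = 0.05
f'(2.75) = -0.06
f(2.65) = 0.06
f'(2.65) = -0.07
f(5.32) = 0.01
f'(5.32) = -0.00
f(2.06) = 0.13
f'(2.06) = -0.22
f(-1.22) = -0.79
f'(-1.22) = -2.45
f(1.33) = 0.69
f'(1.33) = -2.25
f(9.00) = 0.00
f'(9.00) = 0.00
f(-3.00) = -0.04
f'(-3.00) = -0.04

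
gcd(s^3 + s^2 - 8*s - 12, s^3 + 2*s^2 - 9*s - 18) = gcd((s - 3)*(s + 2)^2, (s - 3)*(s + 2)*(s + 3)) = s^2 - s - 6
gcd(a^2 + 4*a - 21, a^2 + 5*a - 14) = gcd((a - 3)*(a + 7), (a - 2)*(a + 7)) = a + 7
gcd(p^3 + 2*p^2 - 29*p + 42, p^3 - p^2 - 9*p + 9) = p - 3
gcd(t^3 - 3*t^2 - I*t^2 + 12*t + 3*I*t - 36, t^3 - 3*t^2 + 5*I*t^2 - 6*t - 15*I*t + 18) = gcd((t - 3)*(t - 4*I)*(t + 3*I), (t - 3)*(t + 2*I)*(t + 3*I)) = t^2 + t*(-3 + 3*I) - 9*I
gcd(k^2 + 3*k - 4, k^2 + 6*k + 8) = k + 4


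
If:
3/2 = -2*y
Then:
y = -3/4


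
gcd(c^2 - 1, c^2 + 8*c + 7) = c + 1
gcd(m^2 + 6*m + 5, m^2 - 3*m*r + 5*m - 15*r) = m + 5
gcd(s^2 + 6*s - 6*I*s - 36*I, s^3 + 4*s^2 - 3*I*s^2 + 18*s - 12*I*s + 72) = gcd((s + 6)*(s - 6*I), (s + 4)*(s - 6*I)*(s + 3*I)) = s - 6*I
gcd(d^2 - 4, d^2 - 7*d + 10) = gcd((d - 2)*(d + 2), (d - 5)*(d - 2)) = d - 2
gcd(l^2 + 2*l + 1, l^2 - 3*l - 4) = l + 1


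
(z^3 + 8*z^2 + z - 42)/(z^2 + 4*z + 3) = (z^2 + 5*z - 14)/(z + 1)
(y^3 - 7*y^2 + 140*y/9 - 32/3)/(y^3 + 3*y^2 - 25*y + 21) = (y^2 - 4*y + 32/9)/(y^2 + 6*y - 7)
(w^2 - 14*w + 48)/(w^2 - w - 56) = (w - 6)/(w + 7)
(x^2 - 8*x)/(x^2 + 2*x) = (x - 8)/(x + 2)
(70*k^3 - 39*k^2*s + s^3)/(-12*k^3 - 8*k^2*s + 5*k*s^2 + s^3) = (-35*k^2 + 2*k*s + s^2)/(6*k^2 + 7*k*s + s^2)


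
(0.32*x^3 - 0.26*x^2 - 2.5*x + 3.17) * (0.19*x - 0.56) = 0.0608*x^4 - 0.2286*x^3 - 0.3294*x^2 + 2.0023*x - 1.7752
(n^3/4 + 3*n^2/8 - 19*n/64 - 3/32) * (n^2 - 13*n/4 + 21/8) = n^5/4 - 7*n^4/16 - 55*n^3/64 + 475*n^2/256 - 243*n/512 - 63/256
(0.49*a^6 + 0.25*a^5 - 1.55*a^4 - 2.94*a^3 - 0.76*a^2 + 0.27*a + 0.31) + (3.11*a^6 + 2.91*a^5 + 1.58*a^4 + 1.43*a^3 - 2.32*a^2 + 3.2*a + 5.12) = 3.6*a^6 + 3.16*a^5 + 0.03*a^4 - 1.51*a^3 - 3.08*a^2 + 3.47*a + 5.43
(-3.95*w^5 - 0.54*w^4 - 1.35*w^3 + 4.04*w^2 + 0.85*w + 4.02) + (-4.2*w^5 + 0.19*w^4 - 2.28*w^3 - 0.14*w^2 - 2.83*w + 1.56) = -8.15*w^5 - 0.35*w^4 - 3.63*w^3 + 3.9*w^2 - 1.98*w + 5.58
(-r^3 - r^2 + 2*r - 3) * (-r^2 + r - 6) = r^5 + 3*r^3 + 11*r^2 - 15*r + 18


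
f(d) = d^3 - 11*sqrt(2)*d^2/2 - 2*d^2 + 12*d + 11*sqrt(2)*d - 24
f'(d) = 3*d^2 - 11*sqrt(2)*d - 4*d + 12 + 11*sqrt(2)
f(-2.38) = -158.45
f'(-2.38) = 91.09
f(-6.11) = -785.51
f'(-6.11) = 259.04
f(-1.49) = -90.08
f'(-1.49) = 63.36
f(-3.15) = -239.08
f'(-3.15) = 118.93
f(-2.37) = -157.54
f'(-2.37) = 90.76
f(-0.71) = -48.85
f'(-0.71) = 42.95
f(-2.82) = -201.89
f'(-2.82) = 106.56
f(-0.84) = -54.64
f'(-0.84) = 46.10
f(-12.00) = -3490.73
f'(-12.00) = 694.23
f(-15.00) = -6012.43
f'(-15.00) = 995.90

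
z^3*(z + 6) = z^4 + 6*z^3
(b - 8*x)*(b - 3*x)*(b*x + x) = b^3*x - 11*b^2*x^2 + b^2*x + 24*b*x^3 - 11*b*x^2 + 24*x^3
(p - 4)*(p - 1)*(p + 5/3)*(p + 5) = p^4 + 5*p^3/3 - 21*p^2 - 15*p + 100/3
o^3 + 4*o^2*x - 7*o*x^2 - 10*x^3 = (o - 2*x)*(o + x)*(o + 5*x)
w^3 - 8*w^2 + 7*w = w*(w - 7)*(w - 1)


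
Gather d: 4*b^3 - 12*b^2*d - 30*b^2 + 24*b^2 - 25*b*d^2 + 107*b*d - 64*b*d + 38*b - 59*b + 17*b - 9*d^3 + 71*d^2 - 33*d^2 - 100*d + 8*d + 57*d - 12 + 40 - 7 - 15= 4*b^3 - 6*b^2 - 4*b - 9*d^3 + d^2*(38 - 25*b) + d*(-12*b^2 + 43*b - 35) + 6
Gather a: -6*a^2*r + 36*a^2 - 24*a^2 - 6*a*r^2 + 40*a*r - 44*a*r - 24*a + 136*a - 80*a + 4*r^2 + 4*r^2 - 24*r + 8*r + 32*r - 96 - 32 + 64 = a^2*(12 - 6*r) + a*(-6*r^2 - 4*r + 32) + 8*r^2 + 16*r - 64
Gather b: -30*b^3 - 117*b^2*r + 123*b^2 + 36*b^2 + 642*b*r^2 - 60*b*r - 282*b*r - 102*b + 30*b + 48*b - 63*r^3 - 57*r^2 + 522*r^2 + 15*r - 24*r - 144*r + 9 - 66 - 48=-30*b^3 + b^2*(159 - 117*r) + b*(642*r^2 - 342*r - 24) - 63*r^3 + 465*r^2 - 153*r - 105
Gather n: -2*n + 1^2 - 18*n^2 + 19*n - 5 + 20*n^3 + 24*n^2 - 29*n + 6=20*n^3 + 6*n^2 - 12*n + 2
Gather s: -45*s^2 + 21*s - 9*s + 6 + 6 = -45*s^2 + 12*s + 12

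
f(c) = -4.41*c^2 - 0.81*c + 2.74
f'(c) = -8.82*c - 0.81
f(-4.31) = -75.69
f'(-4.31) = 37.20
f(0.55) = 0.96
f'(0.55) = -5.66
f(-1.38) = -4.54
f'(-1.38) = 11.36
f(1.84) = -13.68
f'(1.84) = -17.04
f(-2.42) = -21.13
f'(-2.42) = 20.53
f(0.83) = -0.97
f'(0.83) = -8.13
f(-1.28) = -3.45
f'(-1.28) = 10.48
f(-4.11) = -68.43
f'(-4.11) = 35.44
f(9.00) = -361.76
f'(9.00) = -80.19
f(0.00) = 2.74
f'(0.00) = -0.81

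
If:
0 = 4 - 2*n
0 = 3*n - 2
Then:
No Solution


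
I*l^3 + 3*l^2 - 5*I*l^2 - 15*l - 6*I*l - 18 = (l - 6)*(l - 3*I)*(I*l + I)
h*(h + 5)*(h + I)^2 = h^4 + 5*h^3 + 2*I*h^3 - h^2 + 10*I*h^2 - 5*h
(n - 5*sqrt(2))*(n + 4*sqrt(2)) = n^2 - sqrt(2)*n - 40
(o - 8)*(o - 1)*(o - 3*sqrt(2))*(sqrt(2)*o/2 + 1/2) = sqrt(2)*o^4/2 - 9*sqrt(2)*o^3/2 - 5*o^3/2 + 5*sqrt(2)*o^2/2 + 45*o^2/2 - 20*o + 27*sqrt(2)*o/2 - 12*sqrt(2)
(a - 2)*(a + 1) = a^2 - a - 2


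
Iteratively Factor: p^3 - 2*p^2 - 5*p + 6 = (p + 2)*(p^2 - 4*p + 3) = (p - 3)*(p + 2)*(p - 1)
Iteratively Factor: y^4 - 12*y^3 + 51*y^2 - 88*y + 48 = (y - 4)*(y^3 - 8*y^2 + 19*y - 12) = (y - 4)^2*(y^2 - 4*y + 3) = (y - 4)^2*(y - 3)*(y - 1)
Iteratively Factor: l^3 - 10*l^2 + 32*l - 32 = (l - 4)*(l^2 - 6*l + 8) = (l - 4)*(l - 2)*(l - 4)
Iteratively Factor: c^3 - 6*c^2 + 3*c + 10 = (c - 2)*(c^2 - 4*c - 5) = (c - 2)*(c + 1)*(c - 5)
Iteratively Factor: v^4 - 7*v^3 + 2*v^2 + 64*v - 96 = (v - 2)*(v^3 - 5*v^2 - 8*v + 48) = (v - 4)*(v - 2)*(v^2 - v - 12) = (v - 4)*(v - 2)*(v + 3)*(v - 4)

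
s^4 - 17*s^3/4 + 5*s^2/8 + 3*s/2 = s*(s - 4)*(s - 3/4)*(s + 1/2)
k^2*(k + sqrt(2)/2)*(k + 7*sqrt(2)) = k^4 + 15*sqrt(2)*k^3/2 + 7*k^2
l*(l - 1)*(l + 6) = l^3 + 5*l^2 - 6*l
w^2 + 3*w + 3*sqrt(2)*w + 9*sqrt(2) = (w + 3)*(w + 3*sqrt(2))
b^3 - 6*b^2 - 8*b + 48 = (b - 6)*(b - 2*sqrt(2))*(b + 2*sqrt(2))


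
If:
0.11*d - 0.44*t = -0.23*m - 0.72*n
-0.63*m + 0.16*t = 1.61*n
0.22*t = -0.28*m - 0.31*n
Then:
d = 2.60615548834727*t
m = -1.58043052837573*t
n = 0.717808219178082*t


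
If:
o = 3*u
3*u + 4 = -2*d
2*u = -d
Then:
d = -8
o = 12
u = 4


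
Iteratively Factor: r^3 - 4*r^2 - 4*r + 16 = (r + 2)*(r^2 - 6*r + 8) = (r - 2)*(r + 2)*(r - 4)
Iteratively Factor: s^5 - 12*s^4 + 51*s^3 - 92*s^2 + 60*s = (s - 2)*(s^4 - 10*s^3 + 31*s^2 - 30*s) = (s - 3)*(s - 2)*(s^3 - 7*s^2 + 10*s) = (s - 5)*(s - 3)*(s - 2)*(s^2 - 2*s) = (s - 5)*(s - 3)*(s - 2)^2*(s)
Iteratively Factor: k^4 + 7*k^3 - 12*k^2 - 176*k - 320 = (k + 4)*(k^3 + 3*k^2 - 24*k - 80) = (k + 4)^2*(k^2 - k - 20) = (k + 4)^3*(k - 5)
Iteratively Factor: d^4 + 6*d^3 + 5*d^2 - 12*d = (d)*(d^3 + 6*d^2 + 5*d - 12) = d*(d - 1)*(d^2 + 7*d + 12) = d*(d - 1)*(d + 4)*(d + 3)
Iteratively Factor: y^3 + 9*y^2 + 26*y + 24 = (y + 3)*(y^2 + 6*y + 8) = (y + 2)*(y + 3)*(y + 4)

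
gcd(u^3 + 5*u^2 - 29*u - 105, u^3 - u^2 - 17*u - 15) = u^2 - 2*u - 15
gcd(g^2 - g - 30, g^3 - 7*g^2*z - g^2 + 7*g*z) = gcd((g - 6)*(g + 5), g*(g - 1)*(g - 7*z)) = 1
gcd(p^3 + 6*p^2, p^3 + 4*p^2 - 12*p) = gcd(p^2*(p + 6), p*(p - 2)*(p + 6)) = p^2 + 6*p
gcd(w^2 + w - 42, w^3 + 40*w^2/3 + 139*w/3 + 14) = w + 7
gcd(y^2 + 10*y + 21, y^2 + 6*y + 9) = y + 3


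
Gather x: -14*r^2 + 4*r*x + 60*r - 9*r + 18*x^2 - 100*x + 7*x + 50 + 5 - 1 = -14*r^2 + 51*r + 18*x^2 + x*(4*r - 93) + 54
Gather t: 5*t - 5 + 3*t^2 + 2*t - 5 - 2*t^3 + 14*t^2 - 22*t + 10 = -2*t^3 + 17*t^2 - 15*t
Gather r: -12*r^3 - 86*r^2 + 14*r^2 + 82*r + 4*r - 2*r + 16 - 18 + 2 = -12*r^3 - 72*r^2 + 84*r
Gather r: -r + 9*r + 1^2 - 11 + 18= 8*r + 8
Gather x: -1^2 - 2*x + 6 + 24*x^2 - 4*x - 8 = 24*x^2 - 6*x - 3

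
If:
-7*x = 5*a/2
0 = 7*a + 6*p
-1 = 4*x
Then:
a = 7/10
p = -49/60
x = -1/4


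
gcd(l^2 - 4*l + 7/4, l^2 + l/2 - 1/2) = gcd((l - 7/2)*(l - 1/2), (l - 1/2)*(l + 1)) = l - 1/2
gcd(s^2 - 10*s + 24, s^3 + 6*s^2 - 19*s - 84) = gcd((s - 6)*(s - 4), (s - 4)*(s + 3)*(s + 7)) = s - 4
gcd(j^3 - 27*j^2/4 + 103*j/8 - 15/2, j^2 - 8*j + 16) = j - 4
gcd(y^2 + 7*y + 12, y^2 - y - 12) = y + 3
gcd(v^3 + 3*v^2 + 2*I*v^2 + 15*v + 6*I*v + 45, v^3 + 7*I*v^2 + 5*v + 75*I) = v^2 + 2*I*v + 15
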